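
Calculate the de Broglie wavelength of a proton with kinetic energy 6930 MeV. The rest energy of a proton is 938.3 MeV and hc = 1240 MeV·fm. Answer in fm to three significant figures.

λ = 0.159 fm

Total energy E = KE + m₀c² = 6930 + 938.3 = 7868.3 MeV.
(pc)² = E² − (m₀c²)² = (7868.3)² − (938.3)² = 6.103 × 10⁷ MeV², so pc = 7812 MeV.
λ = hc/(pc) = 1240 MeV·fm / 7812 MeV = 0.159 fm.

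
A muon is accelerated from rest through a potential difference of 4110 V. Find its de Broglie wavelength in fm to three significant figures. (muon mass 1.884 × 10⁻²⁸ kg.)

KE = eV = 1.602 × 10⁻¹⁹ × 4110 = 6.584 × 10⁻¹⁶ J.
p = √(2mKE) = √(2 × 1.884 × 10⁻²⁸ × 6.584 × 10⁻¹⁶) = 4.981 × 10⁻²² kg·m/s.
λ = h/p = 6.626 × 10⁻³⁴ / 4.981 × 10⁻²² = 1.33 × 10⁻¹² m = 1330 fm.

λ = 1330 fm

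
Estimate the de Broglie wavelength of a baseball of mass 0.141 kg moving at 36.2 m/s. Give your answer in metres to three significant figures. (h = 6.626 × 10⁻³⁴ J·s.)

p = mv = 0.141 × 36.2 = 5.104 kg·m/s.
λ = h/p = 6.626 × 10⁻³⁴ / 5.104 = 1.30 × 10⁻³⁴ m.

λ = 1.30 × 10⁻³⁴ m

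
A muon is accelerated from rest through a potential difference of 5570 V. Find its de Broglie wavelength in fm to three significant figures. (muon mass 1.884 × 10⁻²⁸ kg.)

KE = eV = 1.602 × 10⁻¹⁹ × 5570 = 8.923 × 10⁻¹⁶ J.
p = √(2mKE) = √(2 × 1.884 × 10⁻²⁸ × 8.923 × 10⁻¹⁶) = 5.798 × 10⁻²² kg·m/s.
λ = h/p = 6.626 × 10⁻³⁴ / 5.798 × 10⁻²² = 1.14 × 10⁻¹² m = 1140 fm.

λ = 1140 fm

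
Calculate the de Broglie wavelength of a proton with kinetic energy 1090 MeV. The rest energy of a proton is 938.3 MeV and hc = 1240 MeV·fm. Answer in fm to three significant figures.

Total energy E = KE + m₀c² = 1090 + 938.3 = 2028.3 MeV.
(pc)² = E² − (m₀c²)² = (2028.3)² − (938.3)² = 3.234 × 10⁶ MeV², so pc = 1798 MeV.
λ = hc/(pc) = 1240 MeV·fm / 1798 MeV = 0.690 fm.

λ = 0.690 fm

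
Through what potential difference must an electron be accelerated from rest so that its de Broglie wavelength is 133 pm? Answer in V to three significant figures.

p = h/λ = 6.626 × 10⁻³⁴ / 1.330 × 10⁻¹⁰ = 4.982 × 10⁻²⁴ kg·m/s.
KE = p²/(2m) = 1.362 × 10⁻¹⁷ J.
V = KE/e = 1.362 × 10⁻¹⁷ / (1.602 × 10⁻¹⁹) = 85.0 V.

V = 85.0 V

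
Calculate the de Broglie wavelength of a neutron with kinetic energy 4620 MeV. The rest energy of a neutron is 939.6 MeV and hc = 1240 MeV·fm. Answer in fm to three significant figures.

λ = 0.226 fm

Total energy E = KE + m₀c² = 4620 + 939.6 = 5559.6 MeV.
(pc)² = E² − (m₀c²)² = (5559.6)² − (939.6)² = 3.003 × 10⁷ MeV², so pc = 5480 MeV.
λ = hc/(pc) = 1240 MeV·fm / 5480 MeV = 0.226 fm.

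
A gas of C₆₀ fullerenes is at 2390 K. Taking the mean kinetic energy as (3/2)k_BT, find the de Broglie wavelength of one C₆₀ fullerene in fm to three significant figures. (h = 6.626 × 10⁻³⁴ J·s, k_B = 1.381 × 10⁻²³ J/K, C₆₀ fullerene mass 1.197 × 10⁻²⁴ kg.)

KE = (3/2)k_BT = 1.5 × 1.381 × 10⁻²³ × 2390 = 4.951 × 10⁻²⁰ J.
p = √(2mKE) = √(2 × 1.197 × 10⁻²⁴ × 4.951 × 10⁻²⁰) = 3.443 × 10⁻²² kg·m/s.
λ = h/p = 1.92 × 10⁻¹² m = 1920 fm.

λ = 1920 fm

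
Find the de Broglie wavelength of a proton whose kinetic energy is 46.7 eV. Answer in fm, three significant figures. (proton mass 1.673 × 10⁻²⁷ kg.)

KE = 46.7 eV = 7.481 × 10⁻¹⁸ J.
p = √(2mKE) = √(2 × 1.673 × 10⁻²⁷ × 7.481 × 10⁻¹⁸) = 1.582 × 10⁻²² kg·m/s.
λ = h/p = 6.626 × 10⁻³⁴ / 1.582 × 10⁻²² = 4.19 × 10⁻¹² m = 4190 fm.

λ = 4190 fm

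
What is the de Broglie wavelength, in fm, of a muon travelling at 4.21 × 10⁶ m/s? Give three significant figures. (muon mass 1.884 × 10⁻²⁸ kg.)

p = mv = 1.884 × 10⁻²⁸ × 4.21 × 10⁶ = 7.932 × 10⁻²² kg·m/s.
λ = h/p = 6.626 × 10⁻³⁴ / 7.932 × 10⁻²² = 8.35 × 10⁻¹³ m = 835 fm.

λ = 835 fm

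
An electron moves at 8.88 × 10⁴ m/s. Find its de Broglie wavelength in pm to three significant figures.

λ = 8190 pm

p = mv = 9.109 × 10⁻³¹ × 8.88 × 10⁴ = 8.089 × 10⁻²⁶ kg·m/s.
λ = h/p = 6.626 × 10⁻³⁴ / 8.089 × 10⁻²⁶ = 8.19 × 10⁻⁹ m = 8190 pm.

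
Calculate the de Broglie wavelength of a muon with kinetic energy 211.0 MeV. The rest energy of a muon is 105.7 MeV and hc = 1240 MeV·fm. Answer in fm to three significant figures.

λ = 4.15 fm

Total energy E = KE + m₀c² = 211.0 + 105.7 = 316.7 MeV.
(pc)² = E² − (m₀c²)² = (316.7)² − (105.7)² = 8.913 × 10⁴ MeV², so pc = 298.5 MeV.
λ = hc/(pc) = 1240 MeV·fm / 298.5 MeV = 4.15 fm.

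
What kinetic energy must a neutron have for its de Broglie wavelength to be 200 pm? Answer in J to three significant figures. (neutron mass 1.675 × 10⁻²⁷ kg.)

p = h/λ = 6.626 × 10⁻³⁴ / 2.000 × 10⁻¹⁰ = 3.313 × 10⁻²⁴ kg·m/s.
KE = p²/(2m) = (3.313 × 10⁻²⁴)² / (2 × 1.675 × 10⁻²⁷) = 3.276 × 10⁻²¹ J = 3.28 × 10⁻²¹ J.

KE = 3.28 × 10⁻²¹ J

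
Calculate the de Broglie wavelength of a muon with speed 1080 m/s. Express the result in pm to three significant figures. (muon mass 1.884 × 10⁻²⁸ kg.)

λ = 3260 pm

p = mv = 1.884 × 10⁻²⁸ × 1080 = 2.035 × 10⁻²⁵ kg·m/s.
λ = h/p = 6.626 × 10⁻³⁴ / 2.035 × 10⁻²⁵ = 3.26 × 10⁻⁹ m = 3260 pm.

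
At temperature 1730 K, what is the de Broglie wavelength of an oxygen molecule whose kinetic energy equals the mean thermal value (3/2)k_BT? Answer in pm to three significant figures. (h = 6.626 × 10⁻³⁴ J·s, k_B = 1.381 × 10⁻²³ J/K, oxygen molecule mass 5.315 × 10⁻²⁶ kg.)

λ = 10.7 pm

KE = (3/2)k_BT = 1.5 × 1.381 × 10⁻²³ × 1730 = 3.584 × 10⁻²⁰ J.
p = √(2mKE) = √(2 × 5.315 × 10⁻²⁶ × 3.584 × 10⁻²⁰) = 6.172 × 10⁻²³ kg·m/s.
λ = h/p = 1.07 × 10⁻¹¹ m = 10.7 pm.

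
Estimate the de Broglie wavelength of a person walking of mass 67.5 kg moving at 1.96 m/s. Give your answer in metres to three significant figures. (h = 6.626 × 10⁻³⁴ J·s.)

λ = 5.01 × 10⁻³⁶ m

p = mv = 67.5 × 1.96 = 1.323 × 10² kg·m/s.
λ = h/p = 6.626 × 10⁻³⁴ / 1.323 × 10² = 5.01 × 10⁻³⁶ m.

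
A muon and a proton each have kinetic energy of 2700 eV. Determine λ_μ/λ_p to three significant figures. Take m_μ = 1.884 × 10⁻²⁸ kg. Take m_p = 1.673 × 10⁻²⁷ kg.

λ_μ/λ_p = 2.98

At fixed KE, p = √(2mKE) so λ = h/p ∝ 1/√m.
λ_μ/λ_p = √(m_p/m_μ) = √(1.673 × 10⁻²⁷/1.884 × 10⁻²⁸) = √(8.880) = 2.98.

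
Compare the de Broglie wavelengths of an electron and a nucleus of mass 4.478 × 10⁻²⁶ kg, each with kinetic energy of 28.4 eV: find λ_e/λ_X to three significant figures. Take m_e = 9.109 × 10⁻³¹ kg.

At fixed KE, p = √(2mKE) so λ = h/p ∝ 1/√m.
λ_e/λ_X = √(m_X/m_e) = √(4.478 × 10⁻²⁶/9.109 × 10⁻³¹) = √(4.916 × 10⁴) = 222.

λ_e/λ_X = 222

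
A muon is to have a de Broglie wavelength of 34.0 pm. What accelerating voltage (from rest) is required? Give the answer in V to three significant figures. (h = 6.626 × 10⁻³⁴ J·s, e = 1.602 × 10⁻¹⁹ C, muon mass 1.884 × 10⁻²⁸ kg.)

V = 6.29 V

p = h/λ = 6.626 × 10⁻³⁴ / 3.400 × 10⁻¹¹ = 1.949 × 10⁻²³ kg·m/s.
KE = p²/(2m) = 1.008 × 10⁻¹⁸ J.
V = KE/e = 1.008 × 10⁻¹⁸ / (1.602 × 10⁻¹⁹) = 6.29 V.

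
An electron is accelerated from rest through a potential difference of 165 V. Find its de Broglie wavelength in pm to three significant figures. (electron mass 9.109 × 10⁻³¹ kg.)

λ = 95.5 pm

KE = eV = 1.602 × 10⁻¹⁹ × 165.0 = 2.643 × 10⁻¹⁷ J.
p = √(2mKE) = √(2 × 9.109 × 10⁻³¹ × 2.643 × 10⁻¹⁷) = 6.939 × 10⁻²⁴ kg·m/s.
λ = h/p = 6.626 × 10⁻³⁴ / 6.939 × 10⁻²⁴ = 9.55 × 10⁻¹¹ m = 95.5 pm.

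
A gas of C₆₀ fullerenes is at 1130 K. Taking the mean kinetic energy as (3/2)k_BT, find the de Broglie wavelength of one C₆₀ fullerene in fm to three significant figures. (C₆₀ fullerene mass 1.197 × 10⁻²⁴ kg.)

λ = 2800 fm

KE = (3/2)k_BT = 1.5 × 1.381 × 10⁻²³ × 1130 = 2.341 × 10⁻²⁰ J.
p = √(2mKE) = √(2 × 1.197 × 10⁻²⁴ × 2.341 × 10⁻²⁰) = 2.367 × 10⁻²² kg·m/s.
λ = h/p = 2.80 × 10⁻¹² m = 2800 fm.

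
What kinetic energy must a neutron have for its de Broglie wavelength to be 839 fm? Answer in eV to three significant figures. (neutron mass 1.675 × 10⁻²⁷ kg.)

p = h/λ = 6.626 × 10⁻³⁴ / 8.390 × 10⁻¹³ = 7.897 × 10⁻²² kg·m/s.
KE = p²/(2m) = (7.897 × 10⁻²²)² / (2 × 1.675 × 10⁻²⁷) = 1.862 × 10⁻¹⁶ J = 1160 eV.

KE = 1160 eV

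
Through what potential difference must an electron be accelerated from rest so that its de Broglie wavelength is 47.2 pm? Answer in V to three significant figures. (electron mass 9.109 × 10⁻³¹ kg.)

p = h/λ = 6.626 × 10⁻³⁴ / 4.720 × 10⁻¹¹ = 1.404 × 10⁻²³ kg·m/s.
KE = p²/(2m) = 1.082 × 10⁻¹⁶ J.
V = KE/e = 1.082 × 10⁻¹⁶ / (1.602 × 10⁻¹⁹) = 675 V.

V = 675 V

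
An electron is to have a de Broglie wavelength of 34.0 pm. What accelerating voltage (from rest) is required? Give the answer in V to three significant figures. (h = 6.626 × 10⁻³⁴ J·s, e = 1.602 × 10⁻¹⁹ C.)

V = 1300 V

p = h/λ = 6.626 × 10⁻³⁴ / 3.400 × 10⁻¹¹ = 1.949 × 10⁻²³ kg·m/s.
KE = p²/(2m) = 2.085 × 10⁻¹⁶ J.
V = KE/e = 2.085 × 10⁻¹⁶ / (1.602 × 10⁻¹⁹) = 1300 V.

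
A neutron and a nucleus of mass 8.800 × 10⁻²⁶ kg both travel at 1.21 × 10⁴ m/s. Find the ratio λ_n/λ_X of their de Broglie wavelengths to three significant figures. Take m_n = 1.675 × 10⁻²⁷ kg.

λ_n/λ_X = 52.5

At fixed v, p = mv so λ = h/(mv) ∝ 1/m.
λ_n/λ_X = m_X/m_n = 8.800 × 10⁻²⁶/1.675 × 10⁻²⁷ = 52.5.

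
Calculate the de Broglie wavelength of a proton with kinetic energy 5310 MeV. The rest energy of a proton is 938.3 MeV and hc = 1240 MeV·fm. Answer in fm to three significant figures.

λ = 0.201 fm

Total energy E = KE + m₀c² = 5310 + 938.3 = 6248.3 MeV.
(pc)² = E² − (m₀c²)² = (6248.3)² − (938.3)² = 3.816 × 10⁷ MeV², so pc = 6177 MeV.
λ = hc/(pc) = 1240 MeV·fm / 6177 MeV = 0.201 fm.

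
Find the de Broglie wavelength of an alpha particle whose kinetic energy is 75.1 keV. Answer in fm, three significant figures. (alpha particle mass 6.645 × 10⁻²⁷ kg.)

KE = 75.1 keV = 1.203 × 10⁻¹⁴ J.
p = √(2mKE) = √(2 × 6.645 × 10⁻²⁷ × 1.203 × 10⁻¹⁴) = 1.264 × 10⁻²⁰ kg·m/s.
λ = h/p = 6.626 × 10⁻³⁴ / 1.264 × 10⁻²⁰ = 5.24 × 10⁻¹⁴ m = 52.4 fm.

λ = 52.4 fm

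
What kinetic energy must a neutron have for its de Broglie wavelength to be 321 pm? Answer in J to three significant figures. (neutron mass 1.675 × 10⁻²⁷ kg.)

KE = 1.27 × 10⁻²¹ J

p = h/λ = 6.626 × 10⁻³⁴ / 3.210 × 10⁻¹⁰ = 2.064 × 10⁻²⁴ kg·m/s.
KE = p²/(2m) = (2.064 × 10⁻²⁴)² / (2 × 1.675 × 10⁻²⁷) = 1.272 × 10⁻²¹ J = 1.27 × 10⁻²¹ J.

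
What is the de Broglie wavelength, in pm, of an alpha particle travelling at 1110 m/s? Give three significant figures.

p = mv = 6.645 × 10⁻²⁷ × 1110 = 7.376 × 10⁻²⁴ kg·m/s.
λ = h/p = 6.626 × 10⁻³⁴ / 7.376 × 10⁻²⁴ = 8.98 × 10⁻¹¹ m = 89.8 pm.

λ = 89.8 pm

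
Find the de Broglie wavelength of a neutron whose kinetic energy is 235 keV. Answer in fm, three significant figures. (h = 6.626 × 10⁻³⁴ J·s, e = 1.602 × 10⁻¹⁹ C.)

KE = 235 keV = 3.765 × 10⁻¹⁴ J.
p = √(2mKE) = √(2 × 1.675 × 10⁻²⁷ × 3.765 × 10⁻¹⁴) = 1.123 × 10⁻²⁰ kg·m/s.
λ = h/p = 6.626 × 10⁻³⁴ / 1.123 × 10⁻²⁰ = 5.90 × 10⁻¹⁴ m = 59.0 fm.

λ = 59.0 fm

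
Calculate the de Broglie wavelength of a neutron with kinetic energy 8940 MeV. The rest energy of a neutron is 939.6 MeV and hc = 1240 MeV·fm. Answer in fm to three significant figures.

λ = 0.126 fm

Total energy E = KE + m₀c² = 8940 + 939.6 = 9879.6 MeV.
(pc)² = E² − (m₀c²)² = (9879.6)² − (939.6)² = 9.672 × 10⁷ MeV², so pc = 9835 MeV.
λ = hc/(pc) = 1240 MeV·fm / 9835 MeV = 0.126 fm.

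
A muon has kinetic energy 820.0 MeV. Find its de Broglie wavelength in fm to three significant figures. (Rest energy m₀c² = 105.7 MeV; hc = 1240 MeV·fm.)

λ = 1.35 fm

Total energy E = KE + m₀c² = 820.0 + 105.7 = 925.7 MeV.
(pc)² = E² − (m₀c²)² = (925.7)² − (105.7)² = 8.457 × 10⁵ MeV², so pc = 919.6 MeV.
λ = hc/(pc) = 1240 MeV·fm / 919.6 MeV = 1.35 fm.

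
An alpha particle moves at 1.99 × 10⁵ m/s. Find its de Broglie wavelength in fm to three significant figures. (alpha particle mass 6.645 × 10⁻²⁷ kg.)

p = mv = 6.645 × 10⁻²⁷ × 1.99 × 10⁵ = 1.322 × 10⁻²¹ kg·m/s.
λ = h/p = 6.626 × 10⁻³⁴ / 1.322 × 10⁻²¹ = 5.01 × 10⁻¹³ m = 501 fm.

λ = 501 fm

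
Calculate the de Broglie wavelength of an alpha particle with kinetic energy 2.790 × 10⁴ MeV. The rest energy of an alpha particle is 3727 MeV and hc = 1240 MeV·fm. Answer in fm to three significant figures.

λ = 0.0395 fm

Total energy E = KE + m₀c² = 2.790 × 10⁴ + 3727 = 31627 MeV.
(pc)² = E² − (m₀c²)² = (31627)² − (3727)² = 9.864 × 10⁸ MeV², so pc = 3.141 × 10⁴ MeV.
λ = hc/(pc) = 1240 MeV·fm / 3.141 × 10⁴ MeV = 0.0395 fm.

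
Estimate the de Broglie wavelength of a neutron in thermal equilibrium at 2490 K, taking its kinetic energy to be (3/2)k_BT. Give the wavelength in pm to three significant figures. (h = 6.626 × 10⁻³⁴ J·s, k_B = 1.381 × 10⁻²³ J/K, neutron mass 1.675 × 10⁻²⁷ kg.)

KE = (3/2)k_BT = 1.5 × 1.381 × 10⁻²³ × 2490 = 5.158 × 10⁻²⁰ J.
p = √(2mKE) = √(2 × 1.675 × 10⁻²⁷ × 5.158 × 10⁻²⁰) = 1.315 × 10⁻²³ kg·m/s.
λ = h/p = 5.04 × 10⁻¹¹ m = 50.4 pm.

λ = 50.4 pm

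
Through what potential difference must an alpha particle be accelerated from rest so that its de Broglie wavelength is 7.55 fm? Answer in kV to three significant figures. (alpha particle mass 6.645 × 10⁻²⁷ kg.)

p = h/λ = 6.626 × 10⁻³⁴ / 7.550 × 10⁻¹⁵ = 8.776 × 10⁻²⁰ kg·m/s.
KE = p²/(2m) = 5.795 × 10⁻¹³ J.
V = KE/2e = 5.795 × 10⁻¹³ / (2 × 1.602 × 10⁻¹⁹) = 1810 kV.

V = 1810 kV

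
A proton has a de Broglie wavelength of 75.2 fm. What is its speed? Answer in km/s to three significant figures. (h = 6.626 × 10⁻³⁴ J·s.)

v = 5270 km/s

p = h/λ = 6.626 × 10⁻³⁴ / 7.520 × 10⁻¹⁴ = 8.811 × 10⁻²¹ kg·m/s.
v = p/m = 8.811 × 10⁻²¹ / 1.673 × 10⁻²⁷ = 5.27 × 10⁶ m/s = 5270 km/s.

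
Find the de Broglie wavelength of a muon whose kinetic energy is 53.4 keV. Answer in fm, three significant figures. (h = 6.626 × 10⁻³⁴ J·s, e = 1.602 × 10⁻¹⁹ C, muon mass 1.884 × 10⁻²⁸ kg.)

λ = 369 fm

KE = 53.4 keV = 8.555 × 10⁻¹⁵ J.
p = √(2mKE) = √(2 × 1.884 × 10⁻²⁸ × 8.555 × 10⁻¹⁵) = 1.795 × 10⁻²¹ kg·m/s.
λ = h/p = 6.626 × 10⁻³⁴ / 1.795 × 10⁻²¹ = 3.69 × 10⁻¹³ m = 369 fm.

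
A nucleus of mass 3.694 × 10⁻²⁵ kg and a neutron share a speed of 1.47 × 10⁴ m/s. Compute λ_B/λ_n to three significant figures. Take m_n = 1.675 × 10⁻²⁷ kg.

At fixed v, p = mv so λ = h/(mv) ∝ 1/m.
λ_B/λ_n = m_n/m_B = 1.675 × 10⁻²⁷/3.694 × 10⁻²⁵ = 4.53 × 10⁻³.

λ_B/λ_n = 4.53 × 10⁻³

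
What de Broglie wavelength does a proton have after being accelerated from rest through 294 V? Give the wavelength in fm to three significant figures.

λ = 1670 fm

KE = eV = 1.602 × 10⁻¹⁹ × 294.0 = 4.710 × 10⁻¹⁷ J.
p = √(2mKE) = √(2 × 1.673 × 10⁻²⁷ × 4.710 × 10⁻¹⁷) = 3.970 × 10⁻²² kg·m/s.
λ = h/p = 6.626 × 10⁻³⁴ / 3.970 × 10⁻²² = 1.67 × 10⁻¹² m = 1670 fm.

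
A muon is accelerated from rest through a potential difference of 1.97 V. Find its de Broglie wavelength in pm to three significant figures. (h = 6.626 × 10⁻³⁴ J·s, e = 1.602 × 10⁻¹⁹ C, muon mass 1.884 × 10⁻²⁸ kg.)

KE = eV = 1.602 × 10⁻¹⁹ × 1.970 = 3.156 × 10⁻¹⁹ J.
p = √(2mKE) = √(2 × 1.884 × 10⁻²⁸ × 3.156 × 10⁻¹⁹) = 1.090 × 10⁻²³ kg·m/s.
λ = h/p = 6.626 × 10⁻³⁴ / 1.090 × 10⁻²³ = 6.08 × 10⁻¹¹ m = 60.8 pm.

λ = 60.8 pm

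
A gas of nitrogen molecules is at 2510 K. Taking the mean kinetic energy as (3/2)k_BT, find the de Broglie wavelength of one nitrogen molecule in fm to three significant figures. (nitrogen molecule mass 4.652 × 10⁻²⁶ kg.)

KE = (3/2)k_BT = 1.5 × 1.381 × 10⁻²³ × 2510 = 5.199 × 10⁻²⁰ J.
p = √(2mKE) = √(2 × 4.652 × 10⁻²⁶ × 5.199 × 10⁻²⁰) = 6.955 × 10⁻²³ kg·m/s.
λ = h/p = 9.53 × 10⁻¹² m = 9530 fm.

λ = 9530 fm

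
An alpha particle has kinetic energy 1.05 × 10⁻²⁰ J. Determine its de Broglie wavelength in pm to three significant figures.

p = √(2mKE) = √(2 × 6.645 × 10⁻²⁷ × 1.050 × 10⁻²⁰) = 1.181 × 10⁻²³ kg·m/s.
λ = h/p = 6.626 × 10⁻³⁴ / 1.181 × 10⁻²³ = 5.61 × 10⁻¹¹ m = 56.1 pm.

λ = 56.1 pm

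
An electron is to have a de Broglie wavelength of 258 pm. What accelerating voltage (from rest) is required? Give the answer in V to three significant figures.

V = 22.6 V

p = h/λ = 6.626 × 10⁻³⁴ / 2.580 × 10⁻¹⁰ = 2.568 × 10⁻²⁴ kg·m/s.
KE = p²/(2m) = 3.620 × 10⁻¹⁸ J.
V = KE/e = 3.620 × 10⁻¹⁸ / (1.602 × 10⁻¹⁹) = 22.6 V.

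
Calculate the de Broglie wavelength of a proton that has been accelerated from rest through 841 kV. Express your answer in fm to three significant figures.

KE = eV = 1.602 × 10⁻¹⁹ × 8.410 × 10⁵ = 1.347 × 10⁻¹³ J.
p = √(2mKE) = √(2 × 1.673 × 10⁻²⁷ × 1.347 × 10⁻¹³) = 2.123 × 10⁻²⁰ kg·m/s.
λ = h/p = 6.626 × 10⁻³⁴ / 2.123 × 10⁻²⁰ = 3.12 × 10⁻¹⁴ m = 31.2 fm.

λ = 31.2 fm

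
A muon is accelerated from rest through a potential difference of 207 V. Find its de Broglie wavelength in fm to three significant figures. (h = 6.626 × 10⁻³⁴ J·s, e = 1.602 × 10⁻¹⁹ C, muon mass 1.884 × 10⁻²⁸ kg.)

λ = 5930 fm

KE = eV = 1.602 × 10⁻¹⁹ × 207.0 = 3.316 × 10⁻¹⁷ J.
p = √(2mKE) = √(2 × 1.884 × 10⁻²⁸ × 3.316 × 10⁻¹⁷) = 1.118 × 10⁻²² kg·m/s.
λ = h/p = 6.626 × 10⁻³⁴ / 1.118 × 10⁻²² = 5.93 × 10⁻¹² m = 5930 fm.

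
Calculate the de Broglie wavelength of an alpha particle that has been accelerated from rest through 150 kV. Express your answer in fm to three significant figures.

λ = 26.2 fm

KE = 2eV = 2 × 1.602 × 10⁻¹⁹ × 1.500 × 10⁵ = 4.806 × 10⁻¹⁴ J.
p = √(2mKE) = √(2 × 6.645 × 10⁻²⁷ × 4.806 × 10⁻¹⁴) = 2.527 × 10⁻²⁰ kg·m/s.
λ = h/p = 6.626 × 10⁻³⁴ / 2.527 × 10⁻²⁰ = 2.62 × 10⁻¹⁴ m = 26.2 fm.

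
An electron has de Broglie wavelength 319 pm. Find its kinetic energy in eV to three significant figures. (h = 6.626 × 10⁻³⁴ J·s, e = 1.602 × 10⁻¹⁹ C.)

KE = 14.8 eV

p = h/λ = 6.626 × 10⁻³⁴ / 3.190 × 10⁻¹⁰ = 2.077 × 10⁻²⁴ kg·m/s.
KE = p²/(2m) = (2.077 × 10⁻²⁴)² / (2 × 9.109 × 10⁻³¹) = 2.368 × 10⁻¹⁸ J = 14.8 eV.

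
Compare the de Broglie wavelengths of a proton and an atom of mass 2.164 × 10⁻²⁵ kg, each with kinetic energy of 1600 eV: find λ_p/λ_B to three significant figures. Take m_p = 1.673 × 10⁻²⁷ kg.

λ_p/λ_B = 11.4

At fixed KE, p = √(2mKE) so λ = h/p ∝ 1/√m.
λ_p/λ_B = √(m_B/m_p) = √(2.164 × 10⁻²⁵/1.673 × 10⁻²⁷) = √(129.3) = 11.4.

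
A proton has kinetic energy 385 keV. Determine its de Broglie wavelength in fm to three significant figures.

λ = 46.1 fm

KE = 385 keV = 6.168 × 10⁻¹⁴ J.
p = √(2mKE) = √(2 × 1.673 × 10⁻²⁷ × 6.168 × 10⁻¹⁴) = 1.437 × 10⁻²⁰ kg·m/s.
λ = h/p = 6.626 × 10⁻³⁴ / 1.437 × 10⁻²⁰ = 4.61 × 10⁻¹⁴ m = 46.1 fm.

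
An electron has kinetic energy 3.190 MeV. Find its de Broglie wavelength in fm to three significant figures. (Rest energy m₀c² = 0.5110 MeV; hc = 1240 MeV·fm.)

λ = 338 fm

Total energy E = KE + m₀c² = 3.190 + 0.5110 = 3.7010 MeV.
(pc)² = E² − (m₀c²)² = (3.7010)² − (0.5110)² = 13.44 MeV², so pc = 3.666 MeV.
λ = hc/(pc) = 1240 MeV·fm / 3.666 MeV = 338 fm.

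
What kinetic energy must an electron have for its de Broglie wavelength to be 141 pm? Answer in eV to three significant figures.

KE = 75.7 eV

p = h/λ = 6.626 × 10⁻³⁴ / 1.410 × 10⁻¹⁰ = 4.699 × 10⁻²⁴ kg·m/s.
KE = p²/(2m) = (4.699 × 10⁻²⁴)² / (2 × 9.109 × 10⁻³¹) = 1.212 × 10⁻¹⁷ J = 75.7 eV.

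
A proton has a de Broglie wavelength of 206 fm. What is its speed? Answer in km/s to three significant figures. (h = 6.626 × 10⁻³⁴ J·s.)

p = h/λ = 6.626 × 10⁻³⁴ / 2.060 × 10⁻¹³ = 3.217 × 10⁻²¹ kg·m/s.
v = p/m = 3.217 × 10⁻²¹ / 1.673 × 10⁻²⁷ = 1.92 × 10⁶ m/s = 1920 km/s.

v = 1920 km/s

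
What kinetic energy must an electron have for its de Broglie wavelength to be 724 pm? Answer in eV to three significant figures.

KE = 2.87 eV

p = h/λ = 6.626 × 10⁻³⁴ / 7.240 × 10⁻¹⁰ = 9.152 × 10⁻²⁵ kg·m/s.
KE = p²/(2m) = (9.152 × 10⁻²⁵)² / (2 × 9.109 × 10⁻³¹) = 4.598 × 10⁻¹⁹ J = 2.87 eV.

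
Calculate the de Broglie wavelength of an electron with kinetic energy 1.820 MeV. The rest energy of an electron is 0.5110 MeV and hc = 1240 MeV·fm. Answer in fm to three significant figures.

Total energy E = KE + m₀c² = 1.820 + 0.5110 = 2.3310 MeV.
(pc)² = E² − (m₀c²)² = (2.3310)² − (0.5110)² = 5.172 MeV², so pc = 2.274 MeV.
λ = hc/(pc) = 1240 MeV·fm / 2.274 MeV = 545 fm.

λ = 545 fm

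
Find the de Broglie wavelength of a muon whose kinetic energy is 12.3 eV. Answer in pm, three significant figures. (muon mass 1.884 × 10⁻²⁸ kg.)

KE = 12.3 eV = 1.970 × 10⁻¹⁸ J.
p = √(2mKE) = √(2 × 1.884 × 10⁻²⁸ × 1.970 × 10⁻¹⁸) = 2.725 × 10⁻²³ kg·m/s.
λ = h/p = 6.626 × 10⁻³⁴ / 2.725 × 10⁻²³ = 2.43 × 10⁻¹¹ m = 24.3 pm.

λ = 24.3 pm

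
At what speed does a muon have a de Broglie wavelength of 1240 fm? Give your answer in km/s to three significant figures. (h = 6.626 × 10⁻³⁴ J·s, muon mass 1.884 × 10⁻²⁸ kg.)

v = 2840 km/s

p = h/λ = 6.626 × 10⁻³⁴ / 1.240 × 10⁻¹² = 5.344 × 10⁻²² kg·m/s.
v = p/m = 5.344 × 10⁻²² / 1.884 × 10⁻²⁸ = 2.84 × 10⁶ m/s = 2840 km/s.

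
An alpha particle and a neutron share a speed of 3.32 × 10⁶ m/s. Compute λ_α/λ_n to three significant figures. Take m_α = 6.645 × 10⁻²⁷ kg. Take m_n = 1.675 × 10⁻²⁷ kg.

λ_α/λ_n = 0.252

At fixed v, p = mv so λ = h/(mv) ∝ 1/m.
λ_α/λ_n = m_n/m_α = 1.675 × 10⁻²⁷/6.645 × 10⁻²⁷ = 0.252.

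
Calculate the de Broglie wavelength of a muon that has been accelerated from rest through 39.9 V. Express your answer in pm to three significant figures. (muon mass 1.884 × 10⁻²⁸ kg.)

KE = eV = 1.602 × 10⁻¹⁹ × 39.90 = 6.392 × 10⁻¹⁸ J.
p = √(2mKE) = √(2 × 1.884 × 10⁻²⁸ × 6.392 × 10⁻¹⁸) = 4.908 × 10⁻²³ kg·m/s.
λ = h/p = 6.626 × 10⁻³⁴ / 4.908 × 10⁻²³ = 1.35 × 10⁻¹¹ m = 13.5 pm.

λ = 13.5 pm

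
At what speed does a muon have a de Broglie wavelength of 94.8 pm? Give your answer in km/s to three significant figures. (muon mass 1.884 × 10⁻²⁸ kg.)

v = 37.1 km/s

p = h/λ = 6.626 × 10⁻³⁴ / 9.480 × 10⁻¹¹ = 6.989 × 10⁻²⁴ kg·m/s.
v = p/m = 6.989 × 10⁻²⁴ / 1.884 × 10⁻²⁸ = 3.71 × 10⁴ m/s = 37.1 km/s.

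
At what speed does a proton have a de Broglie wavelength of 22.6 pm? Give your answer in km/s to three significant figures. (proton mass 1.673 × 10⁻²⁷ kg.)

v = 17.5 km/s

p = h/λ = 6.626 × 10⁻³⁴ / 2.260 × 10⁻¹¹ = 2.932 × 10⁻²³ kg·m/s.
v = p/m = 2.932 × 10⁻²³ / 1.673 × 10⁻²⁷ = 1.75 × 10⁴ m/s = 17.5 km/s.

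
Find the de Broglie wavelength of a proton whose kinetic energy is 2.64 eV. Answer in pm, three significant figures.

KE = 2.64 eV = 4.229 × 10⁻¹⁹ J.
p = √(2mKE) = √(2 × 1.673 × 10⁻²⁷ × 4.229 × 10⁻¹⁹) = 3.762 × 10⁻²³ kg·m/s.
λ = h/p = 6.626 × 10⁻³⁴ / 3.762 × 10⁻²³ = 1.76 × 10⁻¹¹ m = 17.6 pm.

λ = 17.6 pm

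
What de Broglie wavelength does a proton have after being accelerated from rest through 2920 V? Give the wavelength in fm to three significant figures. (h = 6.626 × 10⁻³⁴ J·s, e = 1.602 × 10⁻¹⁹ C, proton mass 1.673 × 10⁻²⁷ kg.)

KE = eV = 1.602 × 10⁻¹⁹ × 2920 = 4.678 × 10⁻¹⁶ J.
p = √(2mKE) = √(2 × 1.673 × 10⁻²⁷ × 4.678 × 10⁻¹⁶) = 1.251 × 10⁻²¹ kg·m/s.
λ = h/p = 6.626 × 10⁻³⁴ / 1.251 × 10⁻²¹ = 5.30 × 10⁻¹³ m = 530 fm.

λ = 530 fm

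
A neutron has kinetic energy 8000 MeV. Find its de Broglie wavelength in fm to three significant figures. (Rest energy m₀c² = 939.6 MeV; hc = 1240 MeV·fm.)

λ = 0.139 fm

Total energy E = KE + m₀c² = 8000 + 939.6 = 8939.6 MeV.
(pc)² = E² − (m₀c²)² = (8939.6)² − (939.6)² = 7.903 × 10⁷ MeV², so pc = 8890 MeV.
λ = hc/(pc) = 1240 MeV·fm / 8890 MeV = 0.139 fm.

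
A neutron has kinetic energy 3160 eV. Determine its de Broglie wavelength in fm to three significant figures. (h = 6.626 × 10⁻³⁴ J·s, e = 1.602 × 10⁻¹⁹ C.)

λ = 509 fm

KE = 3160 eV = 5.062 × 10⁻¹⁶ J.
p = √(2mKE) = √(2 × 1.675 × 10⁻²⁷ × 5.062 × 10⁻¹⁶) = 1.302 × 10⁻²¹ kg·m/s.
λ = h/p = 6.626 × 10⁻³⁴ / 1.302 × 10⁻²¹ = 5.09 × 10⁻¹³ m = 509 fm.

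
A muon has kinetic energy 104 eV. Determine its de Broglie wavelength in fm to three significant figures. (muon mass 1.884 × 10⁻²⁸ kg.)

KE = 104 eV = 1.666 × 10⁻¹⁷ J.
p = √(2mKE) = √(2 × 1.884 × 10⁻²⁸ × 1.666 × 10⁻¹⁷) = 7.923 × 10⁻²³ kg·m/s.
λ = h/p = 6.626 × 10⁻³⁴ / 7.923 × 10⁻²³ = 8.36 × 10⁻¹² m = 8360 fm.

λ = 8360 fm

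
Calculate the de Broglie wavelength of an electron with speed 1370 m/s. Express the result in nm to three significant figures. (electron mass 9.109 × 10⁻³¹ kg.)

λ = 531 nm

p = mv = 9.109 × 10⁻³¹ × 1370 = 1.248 × 10⁻²⁷ kg·m/s.
λ = h/p = 6.626 × 10⁻³⁴ / 1.248 × 10⁻²⁷ = 5.31 × 10⁻⁷ m = 531 nm.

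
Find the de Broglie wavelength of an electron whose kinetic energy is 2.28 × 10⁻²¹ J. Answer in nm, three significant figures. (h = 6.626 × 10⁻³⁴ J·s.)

λ = 10.3 nm

p = √(2mKE) = √(2 × 9.109 × 10⁻³¹ × 2.280 × 10⁻²¹) = 6.445 × 10⁻²⁶ kg·m/s.
λ = h/p = 6.626 × 10⁻³⁴ / 6.445 × 10⁻²⁶ = 1.03 × 10⁻⁸ m = 10.3 nm.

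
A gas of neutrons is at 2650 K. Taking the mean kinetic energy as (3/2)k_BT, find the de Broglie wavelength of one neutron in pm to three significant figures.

KE = (3/2)k_BT = 1.5 × 1.381 × 10⁻²³ × 2650 = 5.489 × 10⁻²⁰ J.
p = √(2mKE) = √(2 × 1.675 × 10⁻²⁷ × 5.489 × 10⁻²⁰) = 1.356 × 10⁻²³ kg·m/s.
λ = h/p = 4.89 × 10⁻¹¹ m = 48.9 pm.

λ = 48.9 pm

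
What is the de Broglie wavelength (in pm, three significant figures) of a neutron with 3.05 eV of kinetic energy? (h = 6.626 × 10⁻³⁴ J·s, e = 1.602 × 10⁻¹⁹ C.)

KE = 3.05 eV = 4.886 × 10⁻¹⁹ J.
p = √(2mKE) = √(2 × 1.675 × 10⁻²⁷ × 4.886 × 10⁻¹⁹) = 4.046 × 10⁻²³ kg·m/s.
λ = h/p = 6.626 × 10⁻³⁴ / 4.046 × 10⁻²³ = 1.64 × 10⁻¹¹ m = 16.4 pm.

λ = 16.4 pm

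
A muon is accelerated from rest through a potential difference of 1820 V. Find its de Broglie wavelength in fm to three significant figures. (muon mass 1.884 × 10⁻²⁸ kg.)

KE = eV = 1.602 × 10⁻¹⁹ × 1820 = 2.916 × 10⁻¹⁶ J.
p = √(2mKE) = √(2 × 1.884 × 10⁻²⁸ × 2.916 × 10⁻¹⁶) = 3.315 × 10⁻²² kg·m/s.
λ = h/p = 6.626 × 10⁻³⁴ / 3.315 × 10⁻²² = 2.00 × 10⁻¹² m = 2000 fm.

λ = 2000 fm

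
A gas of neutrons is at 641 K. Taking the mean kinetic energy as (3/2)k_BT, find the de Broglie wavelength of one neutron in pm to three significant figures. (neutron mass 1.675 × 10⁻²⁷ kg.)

λ = 99.3 pm

KE = (3/2)k_BT = 1.5 × 1.381 × 10⁻²³ × 641 = 1.328 × 10⁻²⁰ J.
p = √(2mKE) = √(2 × 1.675 × 10⁻²⁷ × 1.328 × 10⁻²⁰) = 6.670 × 10⁻²⁴ kg·m/s.
λ = h/p = 9.93 × 10⁻¹¹ m = 99.3 pm.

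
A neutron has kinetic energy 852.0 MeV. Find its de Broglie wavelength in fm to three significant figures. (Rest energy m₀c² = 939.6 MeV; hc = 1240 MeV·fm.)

Total energy E = KE + m₀c² = 852.0 + 939.6 = 1791.6 MeV.
(pc)² = E² − (m₀c²)² = (1791.6)² − (939.6)² = 2.327 × 10⁶ MeV², so pc = 1525 MeV.
λ = hc/(pc) = 1240 MeV·fm / 1525 MeV = 0.813 fm.

λ = 0.813 fm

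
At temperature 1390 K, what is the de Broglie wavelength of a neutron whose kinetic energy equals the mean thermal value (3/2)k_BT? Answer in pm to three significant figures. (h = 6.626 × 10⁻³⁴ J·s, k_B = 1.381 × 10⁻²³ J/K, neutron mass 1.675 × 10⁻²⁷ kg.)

λ = 67.5 pm

KE = (3/2)k_BT = 1.5 × 1.381 × 10⁻²³ × 1390 = 2.879 × 10⁻²⁰ J.
p = √(2mKE) = √(2 × 1.675 × 10⁻²⁷ × 2.879 × 10⁻²⁰) = 9.821 × 10⁻²⁴ kg·m/s.
λ = h/p = 6.75 × 10⁻¹¹ m = 67.5 pm.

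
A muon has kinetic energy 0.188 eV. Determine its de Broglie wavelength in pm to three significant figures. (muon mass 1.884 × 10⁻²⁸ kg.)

λ = 197 pm

KE = 0.188 eV = 3.012 × 10⁻²⁰ J.
p = √(2mKE) = √(2 × 1.884 × 10⁻²⁸ × 3.012 × 10⁻²⁰) = 3.369 × 10⁻²⁴ kg·m/s.
λ = h/p = 6.626 × 10⁻³⁴ / 3.369 × 10⁻²⁴ = 1.97 × 10⁻¹⁰ m = 197 pm.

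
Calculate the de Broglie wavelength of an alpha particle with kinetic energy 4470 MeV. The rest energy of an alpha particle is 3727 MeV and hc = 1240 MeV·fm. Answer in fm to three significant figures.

Total energy E = KE + m₀c² = 4470 + 3727 = 8197 MeV.
(pc)² = E² − (m₀c²)² = (8197)² − (3727)² = 5.330 × 10⁷ MeV², so pc = 7301 MeV.
λ = hc/(pc) = 1240 MeV·fm / 7301 MeV = 0.170 fm.

λ = 0.170 fm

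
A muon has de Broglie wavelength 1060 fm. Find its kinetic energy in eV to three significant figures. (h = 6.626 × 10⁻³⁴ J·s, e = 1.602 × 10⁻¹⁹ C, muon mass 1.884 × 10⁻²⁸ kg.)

p = h/λ = 6.626 × 10⁻³⁴ / 1.060 × 10⁻¹² = 6.251 × 10⁻²² kg·m/s.
KE = p²/(2m) = (6.251 × 10⁻²²)² / (2 × 1.884 × 10⁻²⁸) = 1.037 × 10⁻¹⁵ J = 6470 eV.

KE = 6470 eV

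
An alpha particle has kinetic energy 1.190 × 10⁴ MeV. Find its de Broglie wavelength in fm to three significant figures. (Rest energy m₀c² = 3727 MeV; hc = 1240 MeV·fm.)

λ = 0.0817 fm

Total energy E = KE + m₀c² = 1.190 × 10⁴ + 3727 = 15627 MeV.
(pc)² = E² − (m₀c²)² = (15627)² − (3727)² = 2.303 × 10⁸ MeV², so pc = 1.518 × 10⁴ MeV.
λ = hc/(pc) = 1240 MeV·fm / 1.518 × 10⁴ MeV = 0.0817 fm.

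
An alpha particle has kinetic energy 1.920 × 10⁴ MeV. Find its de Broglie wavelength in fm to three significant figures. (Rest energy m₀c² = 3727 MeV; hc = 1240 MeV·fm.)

Total energy E = KE + m₀c² = 1.920 × 10⁴ + 3727 = 22927 MeV.
(pc)² = E² − (m₀c²)² = (22927)² − (3727)² = 5.118 × 10⁸ MeV², so pc = 2.262 × 10⁴ MeV.
λ = hc/(pc) = 1240 MeV·fm / 2.262 × 10⁴ MeV = 0.0548 fm.

λ = 0.0548 fm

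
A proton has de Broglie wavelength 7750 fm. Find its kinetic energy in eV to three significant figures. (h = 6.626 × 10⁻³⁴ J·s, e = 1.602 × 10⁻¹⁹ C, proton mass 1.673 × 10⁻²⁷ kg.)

p = h/λ = 6.626 × 10⁻³⁴ / 7.750 × 10⁻¹² = 8.550 × 10⁻²³ kg·m/s.
KE = p²/(2m) = (8.550 × 10⁻²³)² / (2 × 1.673 × 10⁻²⁷) = 2.185 × 10⁻¹⁸ J = 13.6 eV.

KE = 13.6 eV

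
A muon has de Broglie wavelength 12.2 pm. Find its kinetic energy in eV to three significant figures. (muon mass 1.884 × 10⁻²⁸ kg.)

p = h/λ = 6.626 × 10⁻³⁴ / 1.220 × 10⁻¹¹ = 5.431 × 10⁻²³ kg·m/s.
KE = p²/(2m) = (5.431 × 10⁻²³)² / (2 × 1.884 × 10⁻²⁸) = 7.828 × 10⁻¹⁸ J = 48.9 eV.

KE = 48.9 eV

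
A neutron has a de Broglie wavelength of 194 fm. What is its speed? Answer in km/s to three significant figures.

v = 2040 km/s

p = h/λ = 6.626 × 10⁻³⁴ / 1.940 × 10⁻¹³ = 3.415 × 10⁻²¹ kg·m/s.
v = p/m = 3.415 × 10⁻²¹ / 1.675 × 10⁻²⁷ = 2.04 × 10⁶ m/s = 2040 km/s.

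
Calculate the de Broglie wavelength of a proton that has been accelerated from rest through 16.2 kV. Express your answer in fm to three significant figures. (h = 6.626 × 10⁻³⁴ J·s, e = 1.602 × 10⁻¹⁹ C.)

KE = eV = 1.602 × 10⁻¹⁹ × 1.620 × 10⁴ = 2.595 × 10⁻¹⁵ J.
p = √(2mKE) = √(2 × 1.673 × 10⁻²⁷ × 2.595 × 10⁻¹⁵) = 2.947 × 10⁻²¹ kg·m/s.
λ = h/p = 6.626 × 10⁻³⁴ / 2.947 × 10⁻²¹ = 2.25 × 10⁻¹³ m = 225 fm.

λ = 225 fm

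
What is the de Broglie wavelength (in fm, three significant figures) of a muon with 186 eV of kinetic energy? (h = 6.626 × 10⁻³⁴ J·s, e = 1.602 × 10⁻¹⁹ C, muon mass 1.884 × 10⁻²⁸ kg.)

λ = 6250 fm

KE = 186 eV = 2.980 × 10⁻¹⁷ J.
p = √(2mKE) = √(2 × 1.884 × 10⁻²⁸ × 2.980 × 10⁻¹⁷) = 1.060 × 10⁻²² kg·m/s.
λ = h/p = 6.626 × 10⁻³⁴ / 1.060 × 10⁻²² = 6.25 × 10⁻¹² m = 6250 fm.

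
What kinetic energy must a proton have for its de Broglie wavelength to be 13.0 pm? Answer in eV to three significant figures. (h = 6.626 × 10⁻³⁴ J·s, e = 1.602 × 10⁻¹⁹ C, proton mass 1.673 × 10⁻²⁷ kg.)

KE = 4.85 eV

p = h/λ = 6.626 × 10⁻³⁴ / 1.300 × 10⁻¹¹ = 5.097 × 10⁻²³ kg·m/s.
KE = p²/(2m) = (5.097 × 10⁻²³)² / (2 × 1.673 × 10⁻²⁷) = 7.764 × 10⁻¹⁹ J = 4.85 eV.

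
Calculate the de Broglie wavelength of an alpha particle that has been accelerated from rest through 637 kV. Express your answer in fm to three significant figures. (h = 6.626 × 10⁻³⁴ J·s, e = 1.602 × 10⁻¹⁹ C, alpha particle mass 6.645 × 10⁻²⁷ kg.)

λ = 12.7 fm

KE = 2eV = 2 × 1.602 × 10⁻¹⁹ × 6.370 × 10⁵ = 2.041 × 10⁻¹³ J.
p = √(2mKE) = √(2 × 6.645 × 10⁻²⁷ × 2.041 × 10⁻¹³) = 5.208 × 10⁻²⁰ kg·m/s.
λ = h/p = 6.626 × 10⁻³⁴ / 5.208 × 10⁻²⁰ = 1.27 × 10⁻¹⁴ m = 12.7 fm.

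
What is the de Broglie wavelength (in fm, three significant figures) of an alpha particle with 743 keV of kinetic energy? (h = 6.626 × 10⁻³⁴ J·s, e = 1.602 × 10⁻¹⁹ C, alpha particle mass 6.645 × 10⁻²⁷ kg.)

KE = 743 keV = 1.190 × 10⁻¹³ J.
p = √(2mKE) = √(2 × 6.645 × 10⁻²⁷ × 1.190 × 10⁻¹³) = 3.977 × 10⁻²⁰ kg·m/s.
λ = h/p = 6.626 × 10⁻³⁴ / 3.977 × 10⁻²⁰ = 1.67 × 10⁻¹⁴ m = 16.7 fm.

λ = 16.7 fm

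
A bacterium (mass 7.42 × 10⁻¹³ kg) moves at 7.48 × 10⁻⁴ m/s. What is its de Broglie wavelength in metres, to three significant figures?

λ = 1.19 × 10⁻¹⁸ m

p = mv = 7.42 × 10⁻¹³ × 7.48 × 10⁻⁴ = 5.550 × 10⁻¹⁶ kg·m/s.
λ = h/p = 6.626 × 10⁻³⁴ / 5.550 × 10⁻¹⁶ = 1.19 × 10⁻¹⁸ m.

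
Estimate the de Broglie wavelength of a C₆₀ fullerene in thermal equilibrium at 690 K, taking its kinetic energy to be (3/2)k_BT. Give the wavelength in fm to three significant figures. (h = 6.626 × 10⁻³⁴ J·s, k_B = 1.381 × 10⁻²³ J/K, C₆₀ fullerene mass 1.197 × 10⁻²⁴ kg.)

KE = (3/2)k_BT = 1.5 × 1.381 × 10⁻²³ × 690 = 1.429 × 10⁻²⁰ J.
p = √(2mKE) = √(2 × 1.197 × 10⁻²⁴ × 1.429 × 10⁻²⁰) = 1.850 × 10⁻²² kg·m/s.
λ = h/p = 3.58 × 10⁻¹² m = 3580 fm.

λ = 3580 fm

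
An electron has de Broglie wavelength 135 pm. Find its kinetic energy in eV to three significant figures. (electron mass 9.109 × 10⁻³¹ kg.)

KE = 82.5 eV

p = h/λ = 6.626 × 10⁻³⁴ / 1.350 × 10⁻¹⁰ = 4.908 × 10⁻²⁴ kg·m/s.
KE = p²/(2m) = (4.908 × 10⁻²⁴)² / (2 × 9.109 × 10⁻³¹) = 1.322 × 10⁻¹⁷ J = 82.5 eV.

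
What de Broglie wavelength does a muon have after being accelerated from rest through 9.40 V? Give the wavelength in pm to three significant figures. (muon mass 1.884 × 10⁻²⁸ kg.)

KE = eV = 1.602 × 10⁻¹⁹ × 9.400 = 1.506 × 10⁻¹⁸ J.
p = √(2mKE) = √(2 × 1.884 × 10⁻²⁸ × 1.506 × 10⁻¹⁸) = 2.382 × 10⁻²³ kg·m/s.
λ = h/p = 6.626 × 10⁻³⁴ / 2.382 × 10⁻²³ = 2.78 × 10⁻¹¹ m = 27.8 pm.

λ = 27.8 pm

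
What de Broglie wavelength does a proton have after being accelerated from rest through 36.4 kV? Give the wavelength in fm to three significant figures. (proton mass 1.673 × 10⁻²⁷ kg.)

λ = 150 fm

KE = eV = 1.602 × 10⁻¹⁹ × 3.640 × 10⁴ = 5.831 × 10⁻¹⁵ J.
p = √(2mKE) = √(2 × 1.673 × 10⁻²⁷ × 5.831 × 10⁻¹⁵) = 4.417 × 10⁻²¹ kg·m/s.
λ = h/p = 6.626 × 10⁻³⁴ / 4.417 × 10⁻²¹ = 1.50 × 10⁻¹³ m = 150 fm.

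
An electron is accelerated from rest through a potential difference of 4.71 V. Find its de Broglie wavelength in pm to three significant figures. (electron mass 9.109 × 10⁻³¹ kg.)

KE = eV = 1.602 × 10⁻¹⁹ × 4.710 = 7.545 × 10⁻¹⁹ J.
p = √(2mKE) = √(2 × 9.109 × 10⁻³¹ × 7.545 × 10⁻¹⁹) = 1.172 × 10⁻²⁴ kg·m/s.
λ = h/p = 6.626 × 10⁻³⁴ / 1.172 × 10⁻²⁴ = 5.65 × 10⁻¹⁰ m = 565 pm.

λ = 565 pm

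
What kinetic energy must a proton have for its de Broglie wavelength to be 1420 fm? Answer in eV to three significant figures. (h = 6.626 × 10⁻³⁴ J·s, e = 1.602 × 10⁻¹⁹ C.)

p = h/λ = 6.626 × 10⁻³⁴ / 1.420 × 10⁻¹² = 4.666 × 10⁻²² kg·m/s.
KE = p²/(2m) = (4.666 × 10⁻²²)² / (2 × 1.673 × 10⁻²⁷) = 6.507 × 10⁻¹⁷ J = 406 eV.

KE = 406 eV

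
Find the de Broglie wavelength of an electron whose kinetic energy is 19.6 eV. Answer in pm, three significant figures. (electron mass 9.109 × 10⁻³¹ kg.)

λ = 277 pm

KE = 19.6 eV = 3.140 × 10⁻¹⁸ J.
p = √(2mKE) = √(2 × 9.109 × 10⁻³¹ × 3.140 × 10⁻¹⁸) = 2.392 × 10⁻²⁴ kg·m/s.
λ = h/p = 6.626 × 10⁻³⁴ / 2.392 × 10⁻²⁴ = 2.77 × 10⁻¹⁰ m = 277 pm.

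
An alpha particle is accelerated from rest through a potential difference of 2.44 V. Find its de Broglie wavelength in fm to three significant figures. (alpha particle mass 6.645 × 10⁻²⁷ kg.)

KE = 2eV = 2 × 1.602 × 10⁻¹⁹ × 2.440 = 7.818 × 10⁻¹⁹ J.
p = √(2mKE) = √(2 × 6.645 × 10⁻²⁷ × 7.818 × 10⁻¹⁹) = 1.019 × 10⁻²² kg·m/s.
λ = h/p = 6.626 × 10⁻³⁴ / 1.019 × 10⁻²² = 6.50 × 10⁻¹² m = 6500 fm.

λ = 6500 fm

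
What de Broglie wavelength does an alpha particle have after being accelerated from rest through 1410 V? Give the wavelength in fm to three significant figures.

KE = 2eV = 2 × 1.602 × 10⁻¹⁹ × 1410 = 4.518 × 10⁻¹⁶ J.
p = √(2mKE) = √(2 × 6.645 × 10⁻²⁷ × 4.518 × 10⁻¹⁶) = 2.450 × 10⁻²¹ kg·m/s.
λ = h/p = 6.626 × 10⁻³⁴ / 2.450 × 10⁻²¹ = 2.70 × 10⁻¹³ m = 270 fm.

λ = 270 fm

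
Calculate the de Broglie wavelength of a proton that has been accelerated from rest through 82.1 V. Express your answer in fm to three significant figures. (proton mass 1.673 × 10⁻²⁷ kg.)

λ = 3160 fm

KE = eV = 1.602 × 10⁻¹⁹ × 82.10 = 1.315 × 10⁻¹⁷ J.
p = √(2mKE) = √(2 × 1.673 × 10⁻²⁷ × 1.315 × 10⁻¹⁷) = 2.098 × 10⁻²² kg·m/s.
λ = h/p = 6.626 × 10⁻³⁴ / 2.098 × 10⁻²² = 3.16 × 10⁻¹² m = 3160 fm.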